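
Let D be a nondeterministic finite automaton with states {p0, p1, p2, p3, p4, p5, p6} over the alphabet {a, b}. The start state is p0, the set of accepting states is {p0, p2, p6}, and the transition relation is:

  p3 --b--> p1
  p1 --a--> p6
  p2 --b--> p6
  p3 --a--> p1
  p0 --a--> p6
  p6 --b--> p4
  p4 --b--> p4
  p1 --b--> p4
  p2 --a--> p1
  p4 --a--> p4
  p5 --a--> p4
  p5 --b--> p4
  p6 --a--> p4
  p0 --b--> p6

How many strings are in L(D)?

The useful subgraph on states {p0, p6} is acyclic, so L(D) is finite; the longest accepting path visits 2 useful states, giving maximum string length 1.
Counting accepting paths from p0 by length: 1 of length 0, 2 of length 1. Total 3.

3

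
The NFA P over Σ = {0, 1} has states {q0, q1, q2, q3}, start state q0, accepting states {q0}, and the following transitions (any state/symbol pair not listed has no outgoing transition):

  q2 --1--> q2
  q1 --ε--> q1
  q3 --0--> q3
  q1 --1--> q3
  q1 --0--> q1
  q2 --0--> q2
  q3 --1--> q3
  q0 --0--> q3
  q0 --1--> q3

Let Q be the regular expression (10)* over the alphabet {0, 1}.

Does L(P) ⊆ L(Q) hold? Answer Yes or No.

Converting the expression Q to a DFA (subset construction, then merging equivalent states) gives the minimal DFA with states {r0, r1, r2}, start state r0, accepting states {r0} and transitions r0: 0→r1, 1→r2; r1: 0→r1, 1→r1; r2: 0→r0, 1→r1.
Exploring the product automaton P × Q from the start pair (q0, r0), following both machines on each input symbol, reaches 4 state pairs: (q0, r0), (q3, r1), (q3, r2), (q3, r0).
P accepts in {q0} and Q accepts in {r0}. The reachable pairs whose P-component is accepting are (q0, r0); in each of them the Q-component is accepting too, so the product for L(P) \ L(Q) (P-component accepting, Q-component rejecting) has no reachable accepting pair and the difference is empty.
Hence every string in L(P) is also in L(Q).

Yes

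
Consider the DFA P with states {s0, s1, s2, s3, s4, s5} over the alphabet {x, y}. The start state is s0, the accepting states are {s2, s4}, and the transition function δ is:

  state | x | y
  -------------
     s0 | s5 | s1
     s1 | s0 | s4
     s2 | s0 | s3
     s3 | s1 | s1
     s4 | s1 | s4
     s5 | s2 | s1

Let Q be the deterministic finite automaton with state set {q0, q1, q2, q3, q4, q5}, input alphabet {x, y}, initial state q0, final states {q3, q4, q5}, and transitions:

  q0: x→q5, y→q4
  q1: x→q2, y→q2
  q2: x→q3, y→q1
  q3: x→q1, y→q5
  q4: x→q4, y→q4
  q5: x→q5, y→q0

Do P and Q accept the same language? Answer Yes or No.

No

The string xxyxy is accepted by P but rejected by Q.
So L(P) ≠ L(Q).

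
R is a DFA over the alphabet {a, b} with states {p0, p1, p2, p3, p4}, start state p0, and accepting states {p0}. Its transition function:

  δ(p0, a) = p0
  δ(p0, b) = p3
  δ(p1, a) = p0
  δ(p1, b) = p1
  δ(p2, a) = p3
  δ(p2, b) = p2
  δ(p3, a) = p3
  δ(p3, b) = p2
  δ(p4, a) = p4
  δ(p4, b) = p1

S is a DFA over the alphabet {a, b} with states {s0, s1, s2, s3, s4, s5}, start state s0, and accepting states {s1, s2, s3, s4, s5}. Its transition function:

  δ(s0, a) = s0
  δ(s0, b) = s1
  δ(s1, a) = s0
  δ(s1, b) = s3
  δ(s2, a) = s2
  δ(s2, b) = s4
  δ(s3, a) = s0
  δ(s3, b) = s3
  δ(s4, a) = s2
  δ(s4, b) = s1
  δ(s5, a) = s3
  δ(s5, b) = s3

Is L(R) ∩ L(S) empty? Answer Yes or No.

Exploring the product automaton R × S from the start pair (p0, s0), following both machines on each input symbol, reaches 5 state pairs: (p0, s0), (p3, s1), (p3, s0), (p2, s3), (p2, s1).
R accepts in {p0} and S accepts in {s1, s2, s3, s4, s5}; no reachable pair has both components accepting, so no string drives both machines to acceptance simultaneously and L(R) ∩ L(S) = ∅.
So no string is accepted by both, and the intersection is empty.

Yes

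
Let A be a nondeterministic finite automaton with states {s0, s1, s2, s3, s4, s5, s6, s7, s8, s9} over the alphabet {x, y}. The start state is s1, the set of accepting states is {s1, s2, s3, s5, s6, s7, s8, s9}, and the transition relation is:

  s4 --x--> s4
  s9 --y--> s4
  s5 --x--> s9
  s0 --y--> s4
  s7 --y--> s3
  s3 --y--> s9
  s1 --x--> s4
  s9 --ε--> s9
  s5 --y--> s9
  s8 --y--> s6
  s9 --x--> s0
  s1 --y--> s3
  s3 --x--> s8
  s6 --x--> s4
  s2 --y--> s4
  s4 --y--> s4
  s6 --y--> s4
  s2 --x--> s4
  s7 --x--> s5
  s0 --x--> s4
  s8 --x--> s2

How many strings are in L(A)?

The useful subgraph on states {s1, s2, s3, s6, s8, s9} is acyclic, so L(A) is finite; the longest accepting path visits 4 useful states, giving maximum string length 3.
Counting accepting paths from s1 by length: 1 of length 0, 1 of length 1, 2 of length 2, 2 of length 3. Total 6.

6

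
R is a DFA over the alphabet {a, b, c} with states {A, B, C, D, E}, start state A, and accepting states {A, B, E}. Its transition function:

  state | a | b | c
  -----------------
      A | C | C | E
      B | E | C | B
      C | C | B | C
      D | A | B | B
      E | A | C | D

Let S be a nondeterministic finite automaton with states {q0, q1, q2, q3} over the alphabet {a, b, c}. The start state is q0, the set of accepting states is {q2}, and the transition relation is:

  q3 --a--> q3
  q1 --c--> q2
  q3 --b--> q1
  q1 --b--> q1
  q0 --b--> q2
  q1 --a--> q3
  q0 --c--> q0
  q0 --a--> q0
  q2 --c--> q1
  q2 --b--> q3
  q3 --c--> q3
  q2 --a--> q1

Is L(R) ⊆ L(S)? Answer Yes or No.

The empty string ε is in L(R) but not in L(S).
So L(R) ⊄ L(S).

No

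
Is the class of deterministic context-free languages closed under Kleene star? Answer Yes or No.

No

L = {c aⁿbⁿ : n≥0} ∪ {cc aⁿb²ⁿ : n≥0} is a DCFL (the number of leading c's fixes which ratio the DPDA checks), but L* is not. Every word of L starts with c, so in a factorisation of the string cc aⁱbʲ (i≥1) into words of L each factor begins at one of the two c's: either the whole string is a single word of L (forcing j = 2i), or it splits as c · (c aⁱbʲ) with c ∈ L (take n = 0) and c aⁱbʲ ∈ L (forcing j = i). Thus L* ∩ cca⁺b* = {cc aⁿbⁿ : n≥1} ∪ {cc aⁿb²ⁿ : n≥1}. A DPDA for L* would give one for this intersection with a regular set, and, started from its configuration after reading cc, one for {aⁿbⁿ : n≥1} ∪ {aⁿb²ⁿ : n≥1}, which no deterministic PDA accepts (a DPDA for it would have a single run on aⁿb²ⁿ, accepting after the prefix aⁿbⁿ and accepting again after n more b's; an ordinary PDA that simulates it on a's and b's and, at any moment when it is accepting, may switch to reading only a fresh letter d while feeding each d to the simulation as a b, would accept aⁱbʲdᵏ (k≥1) exactly when both aⁱbʲ and aⁱbʲ⁺ᵏ are in the language, i.e. its language intersected with the regular set a*b*d⁺ would be exactly {aⁿbⁿdⁿ : n≥1} — impossible, since context-free languages are closed under intersection with regular sets and {aⁿbⁿdⁿ} is not context-free). So L* is not a DCFL.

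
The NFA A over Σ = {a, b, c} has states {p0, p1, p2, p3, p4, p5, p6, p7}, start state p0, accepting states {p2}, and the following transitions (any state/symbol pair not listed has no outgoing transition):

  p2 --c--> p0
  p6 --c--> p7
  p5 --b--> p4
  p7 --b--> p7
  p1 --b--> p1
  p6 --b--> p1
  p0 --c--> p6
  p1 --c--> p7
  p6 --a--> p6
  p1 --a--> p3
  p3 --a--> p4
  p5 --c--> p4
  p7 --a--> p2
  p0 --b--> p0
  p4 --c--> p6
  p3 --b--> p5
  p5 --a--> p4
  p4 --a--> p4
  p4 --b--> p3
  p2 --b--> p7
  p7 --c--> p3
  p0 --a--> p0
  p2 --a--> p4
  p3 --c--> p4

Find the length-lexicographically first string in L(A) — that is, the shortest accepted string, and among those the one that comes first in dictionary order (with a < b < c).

A breadth-first search from p0 reaches an accepting state first via the path p0 → p6 → p7 → p2 on input cca.
No string of length < 3 is accepted (BFS exhausts all shorter strings without reaching an accepting state), and cca is the lexicographically least accepting string of length 3.

cca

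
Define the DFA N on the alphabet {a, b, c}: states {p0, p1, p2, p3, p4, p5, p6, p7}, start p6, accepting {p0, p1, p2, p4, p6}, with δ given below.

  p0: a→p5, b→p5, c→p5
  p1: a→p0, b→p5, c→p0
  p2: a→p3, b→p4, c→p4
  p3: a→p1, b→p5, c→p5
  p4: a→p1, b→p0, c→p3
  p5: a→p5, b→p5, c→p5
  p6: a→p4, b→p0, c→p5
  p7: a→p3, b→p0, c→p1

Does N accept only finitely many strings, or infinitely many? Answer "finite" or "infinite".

The useful states (reachable from p6 and able to reach an accepting state) are {p0, p1, p3, p4, p6}.
Restricted to these states the transition graph has no cycle, so every accepting path has bounded length and L is finite.

finite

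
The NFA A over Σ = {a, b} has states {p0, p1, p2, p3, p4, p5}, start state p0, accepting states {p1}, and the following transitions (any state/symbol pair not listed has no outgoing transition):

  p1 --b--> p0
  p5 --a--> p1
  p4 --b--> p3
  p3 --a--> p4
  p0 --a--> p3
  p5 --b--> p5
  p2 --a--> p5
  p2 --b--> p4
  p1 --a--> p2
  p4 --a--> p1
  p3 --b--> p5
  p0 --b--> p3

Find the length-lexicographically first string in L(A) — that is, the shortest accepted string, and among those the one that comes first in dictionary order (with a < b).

aaa

A breadth-first search from p0 reaches an accepting state first via the path p0 → p3 → p4 → p1 on input aaa.
No string of length < 3 is accepted (BFS exhausts all shorter strings without reaching an accepting state), and aaa is the lexicographically least accepting string of length 3.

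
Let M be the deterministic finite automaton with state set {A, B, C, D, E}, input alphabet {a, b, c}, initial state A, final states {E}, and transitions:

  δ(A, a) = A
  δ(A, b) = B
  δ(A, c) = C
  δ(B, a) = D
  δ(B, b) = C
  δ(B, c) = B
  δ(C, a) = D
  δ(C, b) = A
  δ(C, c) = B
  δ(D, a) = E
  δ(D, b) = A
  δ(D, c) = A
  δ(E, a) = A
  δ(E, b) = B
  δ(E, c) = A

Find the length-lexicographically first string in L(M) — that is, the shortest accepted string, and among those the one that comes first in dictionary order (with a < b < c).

A breadth-first search from A reaches an accepting state first via the path A → B → D → E on input baa.
No string of length < 3 is accepted (BFS exhausts all shorter strings without reaching an accepting state), and baa is the lexicographically least accepting string of length 3.

baa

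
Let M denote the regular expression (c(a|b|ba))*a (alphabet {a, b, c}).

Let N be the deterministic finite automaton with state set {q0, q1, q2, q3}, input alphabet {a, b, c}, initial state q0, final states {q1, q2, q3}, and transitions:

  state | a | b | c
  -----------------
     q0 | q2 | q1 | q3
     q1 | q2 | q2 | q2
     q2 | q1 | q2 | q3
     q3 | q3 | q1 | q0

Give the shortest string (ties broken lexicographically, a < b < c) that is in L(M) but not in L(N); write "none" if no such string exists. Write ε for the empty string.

none

Converting the expression M to a DFA (subset construction, then merging equivalent states) gives the minimal DFA with states {m0, m1, m2, m3, m4, m5}, start state m0, accepting states {m1, m5} and transitions m0: a→m1, b→m2, c→m3; m1: a→m2, b→m2, c→m2; m2: a→m2, b→m2, c→m2; m3: a→m0, b→m4, c→m2; m4: a→m5, b→m2, c→m3; m5: a→m1, b→m2, c→m3.
Exploring the product automaton M × N from the start pair (m0, q0), following both machines on each input symbol, reaches 18 state pairs: (m0, q0), (m1, q2), (m2, q1), (m3, q3), (m2, q2), (m2, q3), (m0, q3), (m4, q1), (m2, q0), (m1, q3), (m3, q0), (m5, q2), (m3, q2), (m0, q2), (m1, q1), (m0, q1), (m4, q2), (m5, q1).
M accepts in {m1, m5} and N accepts in {q1, q2, q3}. The reachable pairs whose M-component is accepting are (m1, q2), (m1, q3), (m5, q2), (m1, q1), (m5, q1); in each of them the N-component is accepting too, so the product for L(M) \ L(N) (M-component accepting, N-component rejecting) has no reachable accepting pair and the difference is empty.
So every string accepted by M is also accepted by N: L(M) \ L(N) = ∅ and there is no such string.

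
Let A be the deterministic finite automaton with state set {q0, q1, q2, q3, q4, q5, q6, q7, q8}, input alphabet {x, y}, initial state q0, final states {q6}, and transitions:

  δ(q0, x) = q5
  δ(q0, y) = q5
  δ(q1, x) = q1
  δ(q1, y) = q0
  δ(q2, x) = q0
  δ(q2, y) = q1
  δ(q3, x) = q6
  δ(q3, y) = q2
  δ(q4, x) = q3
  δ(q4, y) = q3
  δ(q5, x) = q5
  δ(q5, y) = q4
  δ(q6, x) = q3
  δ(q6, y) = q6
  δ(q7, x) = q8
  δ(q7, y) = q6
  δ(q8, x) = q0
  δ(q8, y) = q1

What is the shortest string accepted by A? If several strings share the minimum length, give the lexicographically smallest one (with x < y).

A breadth-first search from q0 reaches an accepting state first via the path q0 → q5 → q4 → q3 → q6 on input xyxx.
No string of length < 4 is accepted (BFS exhausts all shorter strings without reaching an accepting state), and xyxx is the lexicographically least accepting string of length 4.

xyxx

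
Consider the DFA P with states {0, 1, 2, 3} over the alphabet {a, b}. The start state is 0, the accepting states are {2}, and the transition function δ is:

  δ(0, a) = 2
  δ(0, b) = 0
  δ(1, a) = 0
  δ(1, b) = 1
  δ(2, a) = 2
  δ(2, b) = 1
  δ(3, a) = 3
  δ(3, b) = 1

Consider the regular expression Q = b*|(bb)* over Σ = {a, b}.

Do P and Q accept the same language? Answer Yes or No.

The string a is accepted by P but rejected by Q.
So L(P) ≠ L(Q).

No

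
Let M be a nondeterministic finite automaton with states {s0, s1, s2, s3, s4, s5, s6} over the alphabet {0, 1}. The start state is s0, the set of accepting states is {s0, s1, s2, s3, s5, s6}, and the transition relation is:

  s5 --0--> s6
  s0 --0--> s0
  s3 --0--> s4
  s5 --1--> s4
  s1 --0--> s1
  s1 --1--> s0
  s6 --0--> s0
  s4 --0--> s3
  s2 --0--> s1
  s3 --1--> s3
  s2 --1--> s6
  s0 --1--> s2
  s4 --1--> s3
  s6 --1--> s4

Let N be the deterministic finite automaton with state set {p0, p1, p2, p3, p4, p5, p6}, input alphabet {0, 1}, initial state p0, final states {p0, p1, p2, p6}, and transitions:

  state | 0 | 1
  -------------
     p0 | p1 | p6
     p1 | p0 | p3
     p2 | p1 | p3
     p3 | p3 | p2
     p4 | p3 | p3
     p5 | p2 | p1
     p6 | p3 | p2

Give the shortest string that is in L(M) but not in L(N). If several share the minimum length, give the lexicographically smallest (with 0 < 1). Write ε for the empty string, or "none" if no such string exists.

01

The string 01 is accepted by M but not by N.
No shorter string lies in the difference, and 01 is the lexicographically first length-2 string in L(M) \ L(N).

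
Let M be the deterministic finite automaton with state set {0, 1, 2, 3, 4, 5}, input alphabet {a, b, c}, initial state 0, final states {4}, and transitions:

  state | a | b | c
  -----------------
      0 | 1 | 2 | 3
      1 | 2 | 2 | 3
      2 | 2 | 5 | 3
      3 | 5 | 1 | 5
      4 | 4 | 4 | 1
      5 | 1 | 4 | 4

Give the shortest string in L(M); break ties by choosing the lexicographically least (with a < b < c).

A breadth-first search from 0 reaches an accepting state first via the path 0 → 2 → 5 → 4 on input bbb.
No string of length < 3 is accepted (BFS exhausts all shorter strings without reaching an accepting state), and bbb is the lexicographically least accepting string of length 3.

bbb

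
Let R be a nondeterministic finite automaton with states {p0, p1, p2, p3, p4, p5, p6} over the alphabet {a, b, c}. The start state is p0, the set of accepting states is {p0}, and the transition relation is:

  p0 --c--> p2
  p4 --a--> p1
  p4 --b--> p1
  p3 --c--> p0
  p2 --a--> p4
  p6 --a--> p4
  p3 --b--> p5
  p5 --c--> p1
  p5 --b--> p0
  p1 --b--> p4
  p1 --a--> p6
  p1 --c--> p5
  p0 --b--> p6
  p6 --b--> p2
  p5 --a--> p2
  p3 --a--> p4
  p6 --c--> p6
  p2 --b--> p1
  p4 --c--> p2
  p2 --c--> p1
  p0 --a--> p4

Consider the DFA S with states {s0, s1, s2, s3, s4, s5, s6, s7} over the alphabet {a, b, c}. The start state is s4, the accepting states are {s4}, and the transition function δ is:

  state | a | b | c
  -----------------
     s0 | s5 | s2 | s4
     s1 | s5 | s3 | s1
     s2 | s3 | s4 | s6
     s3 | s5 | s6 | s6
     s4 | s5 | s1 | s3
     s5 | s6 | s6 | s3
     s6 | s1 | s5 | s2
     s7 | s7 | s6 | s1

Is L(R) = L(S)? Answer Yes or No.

Yes

Exploring the product automaton R × S from the start pair (p0, s4), following both machines on each input symbol, reaches 6 state pairs: (p0, s4), (p4, s5), (p6, s1), (p2, s3), (p1, s6), (p5, s2).
R accepts in {p0} and S accepts in {s4}. In every reachable pair the two components are either both accepting — (p0, s4) — or both non-accepting, so no string is accepted by exactly one of the machines: L(R) \ L(S) and L(S) \ L(R) are both empty.
Hence every string is accepted by R iff it is accepted by S, and the two languages coincide.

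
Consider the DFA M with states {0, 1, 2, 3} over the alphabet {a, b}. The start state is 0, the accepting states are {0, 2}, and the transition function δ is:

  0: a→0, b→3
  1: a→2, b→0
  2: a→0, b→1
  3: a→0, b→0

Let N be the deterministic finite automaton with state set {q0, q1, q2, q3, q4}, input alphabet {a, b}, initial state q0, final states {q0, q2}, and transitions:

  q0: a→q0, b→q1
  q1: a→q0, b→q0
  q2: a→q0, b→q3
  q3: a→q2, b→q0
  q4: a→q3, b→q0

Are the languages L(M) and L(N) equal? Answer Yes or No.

Yes

Exploring the product automaton M × N from the start pair (0, q0), following both machines on each input symbol, reaches 2 state pairs: (0, q0), (3, q1).
M accepts in {0, 2} and N accepts in {q0, q2}. In every reachable pair the two components are either both accepting — (0, q0) — or both non-accepting, so no string is accepted by exactly one of the machines: L(M) \ L(N) and L(N) \ L(M) are both empty.
Hence every string is accepted by M iff it is accepted by N, and the two languages coincide.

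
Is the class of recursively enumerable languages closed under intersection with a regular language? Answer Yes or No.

First check the input against a DFA for the regular language; if it passes, run the recogniser for L and accept when it does.
So the recursively enumerable languages are closed under intersection with a regular language.

Yes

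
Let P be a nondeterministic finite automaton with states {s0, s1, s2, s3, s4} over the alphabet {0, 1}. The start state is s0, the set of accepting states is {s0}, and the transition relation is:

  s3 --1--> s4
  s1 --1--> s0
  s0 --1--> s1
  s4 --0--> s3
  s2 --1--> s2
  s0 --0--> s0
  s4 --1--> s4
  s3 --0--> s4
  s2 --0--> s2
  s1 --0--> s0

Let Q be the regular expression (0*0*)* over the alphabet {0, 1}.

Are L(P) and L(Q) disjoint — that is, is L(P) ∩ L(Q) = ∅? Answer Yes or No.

No

The empty string ε is accepted by both P and Q.
Hence L(P) ∩ L(Q) ≠ ∅.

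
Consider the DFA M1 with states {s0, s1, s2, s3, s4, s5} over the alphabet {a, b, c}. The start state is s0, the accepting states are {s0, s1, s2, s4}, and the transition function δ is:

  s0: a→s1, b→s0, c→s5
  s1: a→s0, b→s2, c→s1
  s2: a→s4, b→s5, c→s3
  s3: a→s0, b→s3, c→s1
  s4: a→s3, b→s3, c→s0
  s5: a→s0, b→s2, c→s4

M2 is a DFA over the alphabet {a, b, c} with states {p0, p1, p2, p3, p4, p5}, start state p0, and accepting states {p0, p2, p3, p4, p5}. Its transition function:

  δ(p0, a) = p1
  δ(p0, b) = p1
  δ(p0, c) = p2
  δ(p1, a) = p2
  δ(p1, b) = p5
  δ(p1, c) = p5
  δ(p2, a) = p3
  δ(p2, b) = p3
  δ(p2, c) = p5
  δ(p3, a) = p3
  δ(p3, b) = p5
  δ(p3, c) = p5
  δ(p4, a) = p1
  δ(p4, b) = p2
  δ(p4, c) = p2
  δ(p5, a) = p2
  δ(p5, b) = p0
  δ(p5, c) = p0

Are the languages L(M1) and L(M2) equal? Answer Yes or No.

The string a is accepted by M1 but rejected by M2.
So L(M1) ≠ L(M2).

No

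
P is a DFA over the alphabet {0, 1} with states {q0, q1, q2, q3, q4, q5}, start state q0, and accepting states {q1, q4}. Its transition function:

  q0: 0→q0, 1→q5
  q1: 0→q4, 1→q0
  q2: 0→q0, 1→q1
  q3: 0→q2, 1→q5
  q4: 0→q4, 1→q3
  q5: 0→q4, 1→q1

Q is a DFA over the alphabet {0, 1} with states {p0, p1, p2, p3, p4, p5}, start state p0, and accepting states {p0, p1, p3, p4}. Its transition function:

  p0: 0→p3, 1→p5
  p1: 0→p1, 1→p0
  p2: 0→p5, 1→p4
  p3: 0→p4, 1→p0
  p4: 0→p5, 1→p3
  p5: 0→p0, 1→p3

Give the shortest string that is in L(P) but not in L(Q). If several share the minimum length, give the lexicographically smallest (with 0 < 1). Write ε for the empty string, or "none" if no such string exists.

The string 011 is accepted by P but not by Q.
No shorter string lies in the difference, and 011 is the lexicographically first length-3 string in L(P) \ L(Q).

011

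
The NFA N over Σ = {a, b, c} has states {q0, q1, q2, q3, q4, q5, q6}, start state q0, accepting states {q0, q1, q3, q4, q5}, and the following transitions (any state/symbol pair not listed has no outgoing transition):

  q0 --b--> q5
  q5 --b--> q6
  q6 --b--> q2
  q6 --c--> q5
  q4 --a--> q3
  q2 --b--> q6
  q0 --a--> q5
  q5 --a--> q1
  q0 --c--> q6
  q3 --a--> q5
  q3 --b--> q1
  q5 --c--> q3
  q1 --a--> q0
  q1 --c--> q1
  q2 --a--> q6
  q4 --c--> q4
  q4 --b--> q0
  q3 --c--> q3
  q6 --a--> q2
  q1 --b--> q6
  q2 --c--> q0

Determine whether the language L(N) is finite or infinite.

infinite

State q0 is reachable from the start and can reach an accepting state, and it lies on the cycle q0 → q5 → q1 → q0.
Traversing that cycle any number of times yields accepted strings of unbounded length, so the language is infinite.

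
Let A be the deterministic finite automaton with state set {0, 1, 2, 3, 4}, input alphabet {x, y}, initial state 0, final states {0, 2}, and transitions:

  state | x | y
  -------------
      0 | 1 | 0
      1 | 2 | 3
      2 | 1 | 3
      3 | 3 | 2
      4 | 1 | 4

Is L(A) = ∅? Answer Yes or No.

The empty string ε is accepted: the run 0 ends in the accepting state 0.
Since at least one string is accepted, L(A) is not empty.

No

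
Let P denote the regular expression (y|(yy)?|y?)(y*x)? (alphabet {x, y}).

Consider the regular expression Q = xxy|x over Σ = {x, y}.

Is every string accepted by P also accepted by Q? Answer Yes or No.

No

The empty string ε is in L(P) but not in L(Q).
So L(P) ⊄ L(Q).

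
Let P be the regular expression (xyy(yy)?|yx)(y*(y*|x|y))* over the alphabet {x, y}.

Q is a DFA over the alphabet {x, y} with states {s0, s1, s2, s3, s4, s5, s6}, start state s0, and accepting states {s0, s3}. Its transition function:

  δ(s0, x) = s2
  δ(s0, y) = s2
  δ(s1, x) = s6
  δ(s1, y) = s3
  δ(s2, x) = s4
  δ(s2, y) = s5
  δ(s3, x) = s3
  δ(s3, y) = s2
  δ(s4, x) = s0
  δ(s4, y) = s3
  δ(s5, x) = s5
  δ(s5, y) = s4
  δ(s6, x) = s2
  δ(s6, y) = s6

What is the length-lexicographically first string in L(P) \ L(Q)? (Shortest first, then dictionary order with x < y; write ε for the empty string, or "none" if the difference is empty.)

The string yx is accepted by P but not by Q.
No shorter string lies in the difference, and yx is the lexicographically first length-2 string in L(P) \ L(Q).

yx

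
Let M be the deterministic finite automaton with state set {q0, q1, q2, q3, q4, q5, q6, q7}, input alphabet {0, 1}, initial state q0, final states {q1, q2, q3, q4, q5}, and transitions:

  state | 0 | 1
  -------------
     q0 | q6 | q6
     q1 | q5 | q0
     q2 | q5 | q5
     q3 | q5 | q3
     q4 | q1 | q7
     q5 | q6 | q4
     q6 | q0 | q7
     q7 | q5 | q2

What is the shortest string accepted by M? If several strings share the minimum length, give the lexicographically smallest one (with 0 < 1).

A breadth-first search from q0 reaches an accepting state first via the path q0 → q6 → q7 → q5 on input 010.
No string of length < 3 is accepted (BFS exhausts all shorter strings without reaching an accepting state), and 010 is the lexicographically least accepting string of length 3.

010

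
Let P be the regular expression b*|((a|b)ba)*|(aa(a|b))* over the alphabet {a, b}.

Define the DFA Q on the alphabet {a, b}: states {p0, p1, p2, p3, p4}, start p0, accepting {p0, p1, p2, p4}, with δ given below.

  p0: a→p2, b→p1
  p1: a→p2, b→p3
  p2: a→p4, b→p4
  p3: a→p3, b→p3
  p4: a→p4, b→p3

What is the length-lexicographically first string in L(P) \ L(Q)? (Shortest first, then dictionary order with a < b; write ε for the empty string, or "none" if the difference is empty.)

bb

The string bb is accepted by P but not by Q.
No shorter string lies in the difference, and bb is the lexicographically first length-2 string in L(P) \ L(Q).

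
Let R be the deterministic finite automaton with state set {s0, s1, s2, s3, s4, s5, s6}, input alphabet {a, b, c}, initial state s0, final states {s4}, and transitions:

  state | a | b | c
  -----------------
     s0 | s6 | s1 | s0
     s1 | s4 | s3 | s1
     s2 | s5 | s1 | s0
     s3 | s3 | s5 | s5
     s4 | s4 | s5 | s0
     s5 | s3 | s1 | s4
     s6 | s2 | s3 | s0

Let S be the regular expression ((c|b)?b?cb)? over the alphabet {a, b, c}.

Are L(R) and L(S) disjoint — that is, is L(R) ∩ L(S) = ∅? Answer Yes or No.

Converting the expression S to a DFA (subset construction, then merging equivalent states) gives the minimal DFA with states {r0, r1, r2, r3, r4, r5, r6, r7}, start state r0, accepting states {r0, r6, r7} and transitions r0: a→r1, b→r2, c→r3; r1: a→r1, b→r1, c→r1; r2: a→r1, b→r4, c→r5; r3: a→r1, b→r6, c→r5; r4: a→r1, b→r1, c→r5; r5: a→r1, b→r7, c→r1; r6: a→r1, b→r1, c→r5; r7: a→r1, b→r1, c→r1.
Exploring the product automaton R × S from the start pair (s0, r0), following both machines on each input symbol, reaches 17 state pairs: (s0, r0), (s6, r1), (s1, r2), (s0, r3), (s2, r1), (s3, r1), (s0, r1), (s4, r1), (s3, r4), (s1, r5), (s1, r6), (s0, r5), (s5, r1), (s1, r1), (s5, r5), (s3, r7), (s1, r7).
R accepts in {s4} and S accepts in {r0, r6, r7}; no reachable pair has both components accepting, so no string drives both machines to acceptance simultaneously and L(R) ∩ L(S) = ∅.
So no string is accepted by both, and the intersection is empty.

Yes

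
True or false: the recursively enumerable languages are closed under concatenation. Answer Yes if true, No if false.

Dovetail over all split points of the input and all step bounds t = 1, 2, …, simulating the recogniser for L₁ on the prefix and the recogniser for L₂ on the suffix for t steps; accept if for some split both accept.
So the recursively enumerable languages are closed under concatenation.

Yes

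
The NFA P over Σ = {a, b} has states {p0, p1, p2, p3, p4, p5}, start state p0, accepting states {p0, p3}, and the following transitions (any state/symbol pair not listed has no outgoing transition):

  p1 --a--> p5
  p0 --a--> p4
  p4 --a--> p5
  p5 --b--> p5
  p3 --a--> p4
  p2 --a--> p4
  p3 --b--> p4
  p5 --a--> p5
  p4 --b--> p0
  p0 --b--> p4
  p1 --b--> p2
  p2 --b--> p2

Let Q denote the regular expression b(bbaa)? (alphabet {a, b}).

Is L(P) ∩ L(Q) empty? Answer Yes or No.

Converting the expression Q to a DFA (subset construction, then merging equivalent states) gives the minimal DFA with states {q0, q1, q2, q3, q4, q5, q6}, start state q0, accepting states {q2, q6} and transitions q0: a→q1, b→q2; q1: a→q1, b→q1; q2: a→q1, b→q3; q3: a→q1, b→q4; q4: a→q5, b→q1; q5: a→q6, b→q1; q6: a→q1, b→q1.
Exploring the product automaton P × Q from the start pair (p0, q0), following both machines on each input symbol, reaches 9 state pairs: (p0, q0), (p4, q1), (p4, q2), (p5, q1), (p0, q1), (p0, q3), (p4, q4), (p5, q5), (p5, q6).
P accepts in {p0, p3} and Q accepts in {q2, q6}; no reachable pair has both components accepting, so no string drives both machines to acceptance simultaneously and L(P) ∩ L(Q) = ∅.
So no string is accepted by both, and the intersection is empty.

Yes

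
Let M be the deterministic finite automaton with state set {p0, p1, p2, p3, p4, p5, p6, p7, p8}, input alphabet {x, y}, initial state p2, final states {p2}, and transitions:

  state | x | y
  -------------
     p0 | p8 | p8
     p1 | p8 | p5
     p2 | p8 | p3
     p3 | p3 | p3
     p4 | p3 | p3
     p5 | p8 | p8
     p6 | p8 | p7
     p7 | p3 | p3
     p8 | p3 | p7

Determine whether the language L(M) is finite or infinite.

The useful states (reachable from p2 and able to reach an accepting state) are {p2}.
Restricted to these states the transition graph has no cycle, so every accepting path has bounded length and L is finite.

finite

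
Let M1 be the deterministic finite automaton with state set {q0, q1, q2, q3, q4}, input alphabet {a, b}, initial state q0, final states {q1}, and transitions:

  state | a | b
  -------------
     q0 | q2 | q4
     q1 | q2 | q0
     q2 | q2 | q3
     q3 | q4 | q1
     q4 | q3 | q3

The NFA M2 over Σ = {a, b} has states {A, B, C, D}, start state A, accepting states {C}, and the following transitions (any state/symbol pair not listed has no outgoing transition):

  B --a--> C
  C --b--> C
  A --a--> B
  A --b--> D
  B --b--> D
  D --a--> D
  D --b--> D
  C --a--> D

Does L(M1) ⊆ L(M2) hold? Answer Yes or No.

No

The string abb is in L(M1) but not in L(M2).
So L(M1) ⊄ L(M2).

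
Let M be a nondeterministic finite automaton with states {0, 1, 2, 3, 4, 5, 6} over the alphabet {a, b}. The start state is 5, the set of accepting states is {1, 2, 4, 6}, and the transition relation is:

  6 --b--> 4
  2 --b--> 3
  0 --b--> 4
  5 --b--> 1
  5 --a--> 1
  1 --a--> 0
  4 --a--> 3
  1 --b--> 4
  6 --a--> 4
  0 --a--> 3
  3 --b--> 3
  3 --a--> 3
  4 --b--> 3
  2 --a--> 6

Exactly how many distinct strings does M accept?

6

The useful subgraph on states {0, 1, 4, 5} is acyclic, so L(M) is finite; the longest accepting path visits 4 useful states, giving maximum string length 3.
Counting accepting paths from 5 by length: 2 of length 1, 2 of length 2, 2 of length 3. Total 6.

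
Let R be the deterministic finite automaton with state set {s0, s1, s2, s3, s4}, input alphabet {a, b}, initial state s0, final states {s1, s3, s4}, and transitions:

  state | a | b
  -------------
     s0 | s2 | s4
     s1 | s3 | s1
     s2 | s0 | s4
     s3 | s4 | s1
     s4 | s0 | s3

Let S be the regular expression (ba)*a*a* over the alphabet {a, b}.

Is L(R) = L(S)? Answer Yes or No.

No

The string b is accepted by R but rejected by S.
So L(R) ≠ L(S).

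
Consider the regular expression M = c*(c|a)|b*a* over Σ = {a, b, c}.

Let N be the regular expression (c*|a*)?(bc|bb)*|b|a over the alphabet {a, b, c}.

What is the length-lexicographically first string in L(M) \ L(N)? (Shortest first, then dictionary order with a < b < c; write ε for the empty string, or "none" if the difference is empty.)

The string ba is accepted by M but not by N.
No shorter string lies in the difference, and ba is the lexicographically first length-2 string in L(M) \ L(N).

ba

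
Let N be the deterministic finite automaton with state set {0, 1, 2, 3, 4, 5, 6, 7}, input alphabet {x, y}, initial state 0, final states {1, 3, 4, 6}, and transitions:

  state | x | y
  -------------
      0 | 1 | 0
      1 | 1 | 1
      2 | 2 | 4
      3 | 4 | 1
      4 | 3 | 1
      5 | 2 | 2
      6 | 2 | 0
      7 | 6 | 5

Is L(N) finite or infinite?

State 0 is reachable from the start and can reach an accepting state, and it lies on the cycle 0 → 0.
Traversing that cycle any number of times yields accepted strings of unbounded length, so the language is infinite.

infinite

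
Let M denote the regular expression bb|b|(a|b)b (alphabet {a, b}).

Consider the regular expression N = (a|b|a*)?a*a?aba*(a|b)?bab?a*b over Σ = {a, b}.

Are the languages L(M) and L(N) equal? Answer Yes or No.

No

The string b is accepted by M but rejected by N.
So L(M) ≠ L(N).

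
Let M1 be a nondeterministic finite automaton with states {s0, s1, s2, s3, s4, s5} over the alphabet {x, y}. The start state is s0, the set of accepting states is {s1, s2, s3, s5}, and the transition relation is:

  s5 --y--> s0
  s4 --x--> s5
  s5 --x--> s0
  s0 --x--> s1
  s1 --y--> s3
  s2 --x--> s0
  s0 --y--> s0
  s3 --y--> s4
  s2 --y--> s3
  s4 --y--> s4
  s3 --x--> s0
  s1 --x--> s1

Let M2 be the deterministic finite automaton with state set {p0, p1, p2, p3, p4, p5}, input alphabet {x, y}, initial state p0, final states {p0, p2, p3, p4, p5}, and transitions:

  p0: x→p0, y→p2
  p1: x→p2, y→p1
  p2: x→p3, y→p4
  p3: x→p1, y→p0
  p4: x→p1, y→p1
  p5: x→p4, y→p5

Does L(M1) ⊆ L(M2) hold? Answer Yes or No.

The string yxx is in L(M1) but not in L(M2).
So L(M1) ⊄ L(M2).

No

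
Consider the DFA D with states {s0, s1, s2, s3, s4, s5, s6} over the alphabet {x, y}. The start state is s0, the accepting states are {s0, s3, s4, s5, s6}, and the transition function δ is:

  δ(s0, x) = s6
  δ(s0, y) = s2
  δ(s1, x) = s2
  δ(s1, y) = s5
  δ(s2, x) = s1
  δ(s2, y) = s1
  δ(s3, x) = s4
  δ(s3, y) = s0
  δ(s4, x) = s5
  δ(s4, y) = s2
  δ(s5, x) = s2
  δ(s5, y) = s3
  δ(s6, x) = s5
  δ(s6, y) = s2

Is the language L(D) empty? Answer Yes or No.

No

The empty string ε is accepted: the run s0 ends in the accepting state s0.
Since at least one string is accepted, L(D) is not empty.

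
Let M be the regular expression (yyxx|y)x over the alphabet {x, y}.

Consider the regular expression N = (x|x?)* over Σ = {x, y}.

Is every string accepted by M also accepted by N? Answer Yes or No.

The string yx is in L(M) but not in L(N).
So L(M) ⊄ L(N).

No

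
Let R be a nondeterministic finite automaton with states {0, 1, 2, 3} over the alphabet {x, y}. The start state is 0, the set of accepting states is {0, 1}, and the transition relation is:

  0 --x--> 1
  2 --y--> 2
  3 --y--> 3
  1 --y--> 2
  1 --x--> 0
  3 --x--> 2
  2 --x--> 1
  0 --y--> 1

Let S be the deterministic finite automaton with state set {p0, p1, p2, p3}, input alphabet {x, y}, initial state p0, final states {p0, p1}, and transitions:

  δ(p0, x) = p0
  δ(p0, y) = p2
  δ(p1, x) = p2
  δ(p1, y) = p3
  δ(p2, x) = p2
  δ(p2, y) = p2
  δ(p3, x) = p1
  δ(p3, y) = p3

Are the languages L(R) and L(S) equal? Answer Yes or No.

The string y is accepted by R but rejected by S.
So L(R) ≠ L(S).

No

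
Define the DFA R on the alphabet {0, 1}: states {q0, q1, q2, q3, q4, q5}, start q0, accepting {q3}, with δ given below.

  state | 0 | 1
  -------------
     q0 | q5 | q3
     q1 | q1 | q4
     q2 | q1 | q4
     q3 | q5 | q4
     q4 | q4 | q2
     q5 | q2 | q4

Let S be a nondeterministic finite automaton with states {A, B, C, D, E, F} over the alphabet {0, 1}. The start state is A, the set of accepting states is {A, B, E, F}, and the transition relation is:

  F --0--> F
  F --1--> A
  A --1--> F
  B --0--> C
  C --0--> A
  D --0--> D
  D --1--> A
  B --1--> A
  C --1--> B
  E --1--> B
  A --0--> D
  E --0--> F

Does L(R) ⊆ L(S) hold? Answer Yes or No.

Yes

Exploring the product automaton R × S from the start pair (q0, A), following both machines on each input symbol, reaches 12 state pairs: (q0, A), (q5, D), (q3, F), (q2, D), (q4, A), (q5, F), (q1, D), (q4, D), (q2, F), (q2, A), (q1, F), (q4, F).
R accepts in {q3} and S accepts in {A, B, E, F}. The reachable pairs whose R-component is accepting are (q3, F); in each of them the S-component is accepting too, so the product for L(R) \ L(S) (R-component accepting, S-component rejecting) has no reachable accepting pair and the difference is empty.
Hence every string in L(R) is also in L(S).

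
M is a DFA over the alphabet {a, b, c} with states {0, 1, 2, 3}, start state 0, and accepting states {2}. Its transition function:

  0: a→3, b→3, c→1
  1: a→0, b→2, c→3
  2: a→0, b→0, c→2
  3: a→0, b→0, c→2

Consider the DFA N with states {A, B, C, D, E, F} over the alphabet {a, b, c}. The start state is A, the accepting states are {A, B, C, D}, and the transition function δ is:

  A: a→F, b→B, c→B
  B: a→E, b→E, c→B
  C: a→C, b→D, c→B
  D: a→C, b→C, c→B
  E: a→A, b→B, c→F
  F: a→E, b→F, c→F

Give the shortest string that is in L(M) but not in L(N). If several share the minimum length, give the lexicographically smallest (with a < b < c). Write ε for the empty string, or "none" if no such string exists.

The string ac is accepted by M but not by N.
No shorter string lies in the difference, and ac is the lexicographically first length-2 string in L(M) \ L(N).

ac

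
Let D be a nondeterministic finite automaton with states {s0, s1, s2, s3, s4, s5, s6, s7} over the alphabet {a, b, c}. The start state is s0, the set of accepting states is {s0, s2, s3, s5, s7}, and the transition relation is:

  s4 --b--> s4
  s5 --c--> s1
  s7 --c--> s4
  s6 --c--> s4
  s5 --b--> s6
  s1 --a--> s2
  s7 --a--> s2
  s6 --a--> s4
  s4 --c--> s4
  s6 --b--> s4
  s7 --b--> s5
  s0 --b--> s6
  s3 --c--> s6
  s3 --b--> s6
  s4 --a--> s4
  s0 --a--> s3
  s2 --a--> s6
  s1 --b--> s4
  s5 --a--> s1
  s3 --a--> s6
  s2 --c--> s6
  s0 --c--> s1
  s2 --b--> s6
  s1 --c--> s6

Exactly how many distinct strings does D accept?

3

The useful subgraph on states {s0, s1, s2, s3} is acyclic, so L(D) is finite; the longest accepting path visits 3 useful states, giving maximum string length 2.
Counting accepting paths from s0 by length: 1 of length 0, 1 of length 1, 1 of length 2. Total 3.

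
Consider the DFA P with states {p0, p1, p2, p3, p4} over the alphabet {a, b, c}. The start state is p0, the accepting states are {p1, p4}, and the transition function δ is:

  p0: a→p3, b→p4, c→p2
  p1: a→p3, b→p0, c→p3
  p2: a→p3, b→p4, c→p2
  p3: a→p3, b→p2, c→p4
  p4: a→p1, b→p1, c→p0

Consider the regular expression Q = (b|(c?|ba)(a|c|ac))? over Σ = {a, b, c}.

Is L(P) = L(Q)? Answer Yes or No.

The string ba is accepted by P but rejected by Q.
So L(P) ≠ L(Q).

No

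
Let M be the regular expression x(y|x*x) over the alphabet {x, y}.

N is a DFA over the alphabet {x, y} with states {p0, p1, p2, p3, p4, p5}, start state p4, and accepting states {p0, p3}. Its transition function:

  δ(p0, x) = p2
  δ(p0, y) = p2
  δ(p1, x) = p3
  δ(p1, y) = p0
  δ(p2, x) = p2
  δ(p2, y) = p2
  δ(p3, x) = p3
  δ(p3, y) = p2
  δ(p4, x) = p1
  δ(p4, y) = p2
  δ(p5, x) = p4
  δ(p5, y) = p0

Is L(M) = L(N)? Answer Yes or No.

Converting the expression M to a DFA (subset construction, then merging equivalent states) gives the minimal DFA with states {m0, m1, m2, m3, m4}, start state m0, accepting states {m3, m4} and transitions m0: x→m1, y→m2; m1: x→m3, y→m4; m2: x→m2, y→m2; m3: x→m3, y→m2; m4: x→m2, y→m2.
Exploring the product automaton M × N from the start pair (m0, p4), following both machines on each input symbol, reaches 5 state pairs: (m0, p4), (m1, p1), (m2, p2), (m3, p3), (m4, p0).
M accepts in {m3, m4} and N accepts in {p0, p3}. In every reachable pair the two components are either both accepting — (m3, p3), (m4, p0) — or both non-accepting, so no string is accepted by exactly one of the machines: L(M) \ L(N) and L(N) \ L(M) are both empty.
Hence every string is accepted by M iff it is accepted by N, and the two languages coincide.

Yes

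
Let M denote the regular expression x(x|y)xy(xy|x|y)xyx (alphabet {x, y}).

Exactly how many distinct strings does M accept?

6

The expression has no Kleene star, so L(M) is finite. Expanding the alternatives gives {xxxyxxyx, xxxyyxyx, xyxyxxyx, xyxyyxyx, xxxyxyxyx, xyxyxyxyx}.
That is 4 of length 8, 2 of length 9: 6 strings in all.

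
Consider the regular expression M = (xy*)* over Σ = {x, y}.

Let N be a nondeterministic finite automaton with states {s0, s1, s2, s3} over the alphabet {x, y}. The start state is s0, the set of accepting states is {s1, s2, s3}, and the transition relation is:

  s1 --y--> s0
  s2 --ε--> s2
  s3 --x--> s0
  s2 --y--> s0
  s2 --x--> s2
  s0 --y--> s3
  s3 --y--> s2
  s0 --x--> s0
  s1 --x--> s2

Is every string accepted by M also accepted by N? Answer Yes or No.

No

The empty string ε is in L(M) but not in L(N).
So L(M) ⊄ L(N).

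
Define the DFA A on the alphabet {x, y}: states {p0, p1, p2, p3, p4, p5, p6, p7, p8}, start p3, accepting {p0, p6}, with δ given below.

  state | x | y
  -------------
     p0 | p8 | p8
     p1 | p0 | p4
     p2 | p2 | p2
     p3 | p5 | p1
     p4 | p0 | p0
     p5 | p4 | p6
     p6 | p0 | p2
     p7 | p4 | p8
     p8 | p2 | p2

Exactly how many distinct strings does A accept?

7

The useful subgraph on states {p0, p1, p3, p4, p5, p6} is acyclic, so L(A) is finite; the longest accepting path visits 4 useful states, giving maximum string length 3.
Counting accepting paths from p3 by length: 2 of length 2, 5 of length 3. Total 7.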